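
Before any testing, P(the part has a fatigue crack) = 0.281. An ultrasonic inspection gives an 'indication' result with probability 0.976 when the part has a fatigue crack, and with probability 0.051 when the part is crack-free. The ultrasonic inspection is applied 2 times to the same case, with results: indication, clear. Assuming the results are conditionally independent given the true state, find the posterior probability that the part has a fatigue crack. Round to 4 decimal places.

With H the event that the part has a fatigue crack, the joint likelihood of the observed sequence is P(data|H) = 0.976·0.024 = 0.023424 and P(data|¬H) = 0.051·0.949 = 0.048399.
Bayes: P(H|data) = 0.281·0.023424 / (0.281·0.023424 + 0.719·0.048399) = 0.0065821/0.041381 = 0.1591.

Posterior P(H) ≈ 0.1591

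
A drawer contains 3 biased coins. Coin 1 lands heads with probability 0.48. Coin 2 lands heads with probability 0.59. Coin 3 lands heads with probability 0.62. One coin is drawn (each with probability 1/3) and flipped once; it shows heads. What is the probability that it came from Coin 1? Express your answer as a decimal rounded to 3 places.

P(heads|C1) = 0.48; P(heads|C2) = 0.59; P(heads|C3) = 0.62.
Prior × likelihood for each source: 0.333333·0.48=0.1600, 0.333333·0.59=0.1967, 0.333333·0.62=0.2067. Summing gives P(heads) = 0.56333.
P(Coin 1 | heads) = 0.1600 / 0.56333 = 0.284.

Posterior probability ≈ 0.284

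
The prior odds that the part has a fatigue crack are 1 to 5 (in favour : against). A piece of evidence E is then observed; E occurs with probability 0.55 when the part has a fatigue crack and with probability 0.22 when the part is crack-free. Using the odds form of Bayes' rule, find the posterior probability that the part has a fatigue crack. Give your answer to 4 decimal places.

Posterior probability ≈ 0.3333

Prior odds = 1/5 = 0.20000. In log-odds, ln(0.20000) = -1.6094.
Add log likelihood ratio: ln(2.5000) = 0.91629.
Posterior log-odds = -0.69315, so posterior odds = exp(-0.69315) = 0.50000. Converting, P(H|E) = 0.50000/1.5000 = 0.3333.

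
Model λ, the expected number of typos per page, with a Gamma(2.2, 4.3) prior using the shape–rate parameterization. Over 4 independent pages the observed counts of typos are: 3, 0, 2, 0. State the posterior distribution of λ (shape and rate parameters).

Posterior: Gamma(shape=7.2, rate=8.3)

The Poisson likelihood adds the total count to the shape and the number of exposure periods to the rate. Here ∑xᵢ = 5 and n = 4, so shape 2.2→7.2 and rate 4.3→8.3.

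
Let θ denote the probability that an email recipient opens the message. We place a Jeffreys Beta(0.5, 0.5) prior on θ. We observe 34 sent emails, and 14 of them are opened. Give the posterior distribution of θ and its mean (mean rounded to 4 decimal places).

The binomial likelihood is conjugate to the Beta prior: with 14 successes and 20 failures, the posterior is Beta(0.5+14, 0.5+20) = Beta(14.5, 20.5).
E[θ | data] = 14.5/(14.5+20.5) = 0.4143.

Posterior: Beta(14.5, 20.5); mean ≈ 0.4143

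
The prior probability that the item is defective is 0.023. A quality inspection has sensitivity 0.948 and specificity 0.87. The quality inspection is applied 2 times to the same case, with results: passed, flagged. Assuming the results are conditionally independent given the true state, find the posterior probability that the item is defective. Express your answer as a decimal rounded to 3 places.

Posterior P(H) ≈ 0.010

With H the event that the item is defective, the joint likelihood of the observed sequence is P(data|H) = 0.052·0.948 = 0.049296 and P(data|¬H) = 0.87·0.13 = 0.11310.
Bayes: P(H|data) = 0.023·0.049296 / (0.023·0.049296 + 0.977·0.11310) = 0.0011338/0.11163 = 0.0102.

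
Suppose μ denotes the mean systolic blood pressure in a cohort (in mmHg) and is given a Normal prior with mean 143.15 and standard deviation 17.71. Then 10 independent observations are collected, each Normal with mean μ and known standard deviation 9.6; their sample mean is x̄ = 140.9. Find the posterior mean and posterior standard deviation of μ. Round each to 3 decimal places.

Posterior mean ≈ 140.964; posterior SD ≈ 2.992

With known σ, the Normal prior is conjugate. Weight on the data is w = (n/σ²)/(n/σ² + 1/τ₀²) = 0.108507/(0.108507+0.00318833) = 0.97146.
Posterior mean = w·x̄ + (1−w)·μ₀ = 0.97146·140.9 + 0.028545·143.15 = 140.964. Posterior variance = 1/(0.108507+0.00318833) = 8.95293, so SD = 2.992.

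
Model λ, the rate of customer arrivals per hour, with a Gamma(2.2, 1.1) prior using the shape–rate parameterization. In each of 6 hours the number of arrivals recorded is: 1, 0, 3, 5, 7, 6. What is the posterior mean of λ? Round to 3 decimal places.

Posterior mean ≈ 3.408

The Poisson likelihood adds the total count to the shape and the number of exposure periods to the rate. Here ∑xᵢ = 22 and n = 6, so shape 2.2→24.2 and rate 1.1→7.1.
E[λ | data] = 24.2/7.1 = 3.408.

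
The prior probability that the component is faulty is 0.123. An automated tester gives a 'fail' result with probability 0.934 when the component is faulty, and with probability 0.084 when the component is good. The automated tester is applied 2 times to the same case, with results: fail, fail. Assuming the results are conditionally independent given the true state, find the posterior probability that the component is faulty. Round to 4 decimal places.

Let H be the event that the component is faulty; start with P(H) = 0.123. P('fail'|H) = 0.934, P('fail'|¬H) = 0.084.
Update on result 1 ('fail'): P(H) ← 0.934·0.1230 / (0.934·0.1230 + 0.084·0.8770) = 0.11488/0.18855 = 0.6093.
Update on result 2 ('fail'): P(H) ← 0.934·0.6093 / (0.934·0.6093 + 0.084·0.3907) = 0.56908/0.60190 = 0.9455.

Posterior P(H) ≈ 0.9455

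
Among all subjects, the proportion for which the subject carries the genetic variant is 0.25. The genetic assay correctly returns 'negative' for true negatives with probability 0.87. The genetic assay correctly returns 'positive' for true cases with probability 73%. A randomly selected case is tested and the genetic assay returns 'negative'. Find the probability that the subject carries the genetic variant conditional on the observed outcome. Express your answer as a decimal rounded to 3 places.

Write H for 'the subject carries the genetic variant'. Prior odds H:¬H = 0.25/0.75 = 0.33333. For the 'negative' outcome, the likelihood ratio is 0.27/0.87 = 0.31034.
Posterior odds = 0.33333 × 0.31034 = 0.10345, so P(H|E) = 0.10345/(1+0.10345) = 0.094.

P(H | E) ≈ 0.094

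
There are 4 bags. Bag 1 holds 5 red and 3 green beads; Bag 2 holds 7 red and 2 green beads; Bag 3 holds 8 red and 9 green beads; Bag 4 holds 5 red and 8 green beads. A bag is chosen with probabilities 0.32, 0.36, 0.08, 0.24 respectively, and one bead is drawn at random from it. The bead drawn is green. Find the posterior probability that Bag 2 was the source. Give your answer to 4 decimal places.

P(green|Bag 1) = 0.375; P(green|Bag 2) = 0.2222; P(green|Bag 3) = 0.5294; P(green|Bag 4) = 0.6154.
Prior × likelihood for each source: 0.32·0.375=0.1200, 0.36·0.2222=0.08000, 0.08·0.5294=0.04235, 0.24·0.6154=0.1477. Summing gives P(green) = 0.39005.
P(Bag 2 | green) = 0.08000 / 0.39005 = 0.2051.

Posterior probability ≈ 0.2051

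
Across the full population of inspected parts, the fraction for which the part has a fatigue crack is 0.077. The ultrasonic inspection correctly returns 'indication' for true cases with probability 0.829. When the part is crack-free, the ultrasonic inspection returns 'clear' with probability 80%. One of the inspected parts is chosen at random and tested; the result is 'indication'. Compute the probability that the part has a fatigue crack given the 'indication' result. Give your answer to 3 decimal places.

P(H | E) ≈ 0.257

Let H be the event that the part has a fatigue crack. P(H) = 0.077, so P(¬H) = 0.923. With E the 'indication' result, P(E|H) = 0.829 and P(E|¬H) = 0.2.
P(E) = 0.829·0.077 + 0.2·0.923 = 0.063833 + 0.18460 = 0.24843.
By Bayes' theorem, P(H|E) = 0.063833 / 0.24843 = 0.257.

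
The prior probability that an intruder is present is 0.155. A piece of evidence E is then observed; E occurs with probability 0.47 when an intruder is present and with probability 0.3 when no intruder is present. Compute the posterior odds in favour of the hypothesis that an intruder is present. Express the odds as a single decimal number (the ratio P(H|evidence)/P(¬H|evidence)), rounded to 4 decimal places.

Posterior odds ≈ 0.2874

Prior odds = 0.155/(1−0.155) = 0.18343.
Likelihood ratio for E = 0.47/0.3 = 1.5667.
Posterior odds = prior odds × LR = 0.28738.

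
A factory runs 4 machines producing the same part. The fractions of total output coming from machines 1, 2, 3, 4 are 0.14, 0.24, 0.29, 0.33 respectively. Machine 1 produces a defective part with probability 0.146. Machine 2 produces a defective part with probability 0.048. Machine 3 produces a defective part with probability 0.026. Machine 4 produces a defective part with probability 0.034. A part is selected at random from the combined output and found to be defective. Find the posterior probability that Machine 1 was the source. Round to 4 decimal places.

Posterior probability ≈ 0.4030

P(defective|M1) = 0.146; P(defective|M2) = 0.048; P(defective|M3) = 0.026; P(defective|M4) = 0.034.
Prior × likelihood for each source: 0.14·0.146=0.02044, 0.24·0.048=0.01152, 0.29·0.026=0.007540, 0.33·0.034=0.01122. Summing gives P(defective) = 0.050720.
P(Machine 1 | defective) = 0.02044 / 0.050720 = 0.4030.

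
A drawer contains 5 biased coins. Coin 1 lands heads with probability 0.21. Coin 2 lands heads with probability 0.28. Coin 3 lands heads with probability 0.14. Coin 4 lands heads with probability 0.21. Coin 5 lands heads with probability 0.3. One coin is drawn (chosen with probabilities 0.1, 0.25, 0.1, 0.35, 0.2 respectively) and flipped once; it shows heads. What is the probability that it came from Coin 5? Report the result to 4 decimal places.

P(heads|C1) = 0.21; P(heads|C2) = 0.28; P(heads|C3) = 0.14; P(heads|C4) = 0.21; P(heads|C5) = 0.3.
Prior × likelihood for each source: 0.1·0.21=0.02100, 0.25·0.28=0.07000, 0.1·0.14=0.01400, 0.35·0.21=0.07350, 0.2·0.3=0.06000. Summing gives P(heads) = 0.23850.
P(Coin 5 | heads) = 0.06000 / 0.23850 = 0.2516.

Posterior probability ≈ 0.2516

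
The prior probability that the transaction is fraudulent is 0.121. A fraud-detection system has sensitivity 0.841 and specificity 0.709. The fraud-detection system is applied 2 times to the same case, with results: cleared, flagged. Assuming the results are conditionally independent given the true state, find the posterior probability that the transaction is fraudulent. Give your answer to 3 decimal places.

Posterior P(H) ≈ 0.082

With H the event that the transaction is fraudulent, the joint likelihood of the observed sequence is P(data|H) = 0.159·0.841 = 0.13372 and P(data|¬H) = 0.709·0.291 = 0.20632.
Bayes: P(H|data) = 0.121·0.13372 / (0.121·0.13372 + 0.879·0.20632) = 0.016180/0.19753 = 0.0819.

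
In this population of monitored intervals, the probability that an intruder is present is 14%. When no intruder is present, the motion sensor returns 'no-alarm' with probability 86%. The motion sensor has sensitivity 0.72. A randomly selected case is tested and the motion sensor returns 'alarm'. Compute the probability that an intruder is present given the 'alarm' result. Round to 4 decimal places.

P(H | E) ≈ 0.4557

Write H for 'an intruder is present'. Prior odds H:¬H = 0.14/0.86 = 0.16279. For the 'alarm' outcome, the likelihood ratio is 0.72/0.14 = 5.1429.
Posterior odds = 0.16279 × 5.1429 = 0.83721, so P(H|E) = 0.83721/(1+0.83721) = 0.4557.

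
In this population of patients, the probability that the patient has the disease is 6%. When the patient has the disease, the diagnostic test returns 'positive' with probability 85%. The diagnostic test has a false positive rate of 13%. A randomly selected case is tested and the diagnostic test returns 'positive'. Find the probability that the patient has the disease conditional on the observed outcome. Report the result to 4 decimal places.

Let H be the event that the patient has the disease. P(H) = 0.06, so P(¬H) = 0.94. With E the 'positive' result, P(E|H) = 0.85 and P(E|¬H) = 0.13.
P(E) = 0.85·0.06 + 0.13·0.94 = 0.051000 + 0.12220 = 0.17320.
By Bayes' theorem, P(H|E) = 0.051000 / 0.17320 = 0.2945.

P(H | E) ≈ 0.2945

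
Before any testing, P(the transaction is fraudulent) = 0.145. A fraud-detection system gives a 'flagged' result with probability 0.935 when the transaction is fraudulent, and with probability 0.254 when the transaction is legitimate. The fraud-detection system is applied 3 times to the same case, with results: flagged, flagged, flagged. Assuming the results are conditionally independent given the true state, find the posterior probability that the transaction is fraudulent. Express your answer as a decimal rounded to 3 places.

Posterior P(H) ≈ 0.894

With H the event that the transaction is fraudulent, the joint likelihood of the observed sequence is P(data|H) = 0.935·0.935·0.935 = 0.81740 and P(data|¬H) = 0.254·0.254·0.254 = 0.016387.
Bayes: P(H|data) = 0.145·0.81740 / (0.145·0.81740 + 0.855·0.016387) = 0.11852/0.13253 = 0.8943.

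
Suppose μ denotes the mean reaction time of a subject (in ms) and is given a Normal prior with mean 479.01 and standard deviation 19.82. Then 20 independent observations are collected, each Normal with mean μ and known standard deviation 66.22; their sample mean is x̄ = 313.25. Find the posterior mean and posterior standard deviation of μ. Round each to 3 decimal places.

Prior precision 1/τ₀² = 1/19.82² = 0.00254561; data precision n/σ² = 20/66.22² = 0.00456091.
Posterior precision = 0.00254561 + 0.00456091 = 0.00710653, giving posterior SD = 1/√0.00710653 = 11.862.
Posterior mean = (0.00254561·479.01 + 0.00456091·313.25) / 0.00710653 = 372.627.

Posterior mean ≈ 372.627; posterior SD ≈ 11.862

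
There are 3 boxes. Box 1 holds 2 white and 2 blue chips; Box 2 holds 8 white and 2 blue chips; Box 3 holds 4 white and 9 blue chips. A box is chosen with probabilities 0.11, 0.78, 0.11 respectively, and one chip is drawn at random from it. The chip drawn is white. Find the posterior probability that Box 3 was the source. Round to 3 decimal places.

Posterior probability ≈ 0.047

Tabulate prior·likelihood by source: [1] prior 0.11, lik 0.5, product 0.05500; [2] prior 0.78, lik 0.8, product 0.6240; [3] prior 0.11, lik 0.3077, product 0.03385.
Normalizing constant = 0.71285; the posterior for Box 3 is its product over the sum, 0.03385/0.71285 = 0.047.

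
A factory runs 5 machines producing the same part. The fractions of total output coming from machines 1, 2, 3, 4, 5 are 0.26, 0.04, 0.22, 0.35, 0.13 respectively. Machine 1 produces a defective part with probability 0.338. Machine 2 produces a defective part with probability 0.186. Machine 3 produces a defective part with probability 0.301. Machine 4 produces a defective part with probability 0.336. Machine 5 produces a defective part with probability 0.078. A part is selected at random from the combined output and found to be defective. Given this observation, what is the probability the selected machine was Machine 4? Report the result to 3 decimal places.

P(defective|M1) = 0.338; P(defective|M2) = 0.186; P(defective|M3) = 0.301; P(defective|M4) = 0.336; P(defective|M5) = 0.078.
Prior × likelihood for each source: 0.26·0.338=0.08788, 0.04·0.186=0.007440, 0.22·0.301=0.06622, 0.35·0.336=0.1176, 0.13·0.078=0.01014. Summing gives P(defective) = 0.28928.
P(Machine 4 | defective) = 0.1176 / 0.28928 = 0.407.

Posterior probability ≈ 0.407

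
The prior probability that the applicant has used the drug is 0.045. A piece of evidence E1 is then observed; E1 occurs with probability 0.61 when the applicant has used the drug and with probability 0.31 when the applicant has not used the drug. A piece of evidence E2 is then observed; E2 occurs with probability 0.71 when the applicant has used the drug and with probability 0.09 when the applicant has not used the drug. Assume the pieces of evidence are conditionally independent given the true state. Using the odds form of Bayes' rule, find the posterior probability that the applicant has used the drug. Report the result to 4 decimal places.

Prior odds = 0.045/(1−0.045) = 0.047120. In log-odds, ln(0.047120) = -3.0550.
Add log likelihood ratios: ln(1.9677) + ln(7.8889) = 2.7423.
Posterior log-odds = -0.31271, so posterior odds = exp(-0.31271) = 0.73146. Converting, P(H|E) = 0.73146/1.7315 = 0.4225.

Posterior probability ≈ 0.4225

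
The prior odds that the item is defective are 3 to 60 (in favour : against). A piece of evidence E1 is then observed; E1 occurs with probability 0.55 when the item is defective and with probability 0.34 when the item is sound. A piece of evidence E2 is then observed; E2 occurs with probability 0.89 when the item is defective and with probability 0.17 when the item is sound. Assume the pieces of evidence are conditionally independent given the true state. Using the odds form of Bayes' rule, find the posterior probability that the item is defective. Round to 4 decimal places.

Posterior probability ≈ 0.2975

Prior odds = 3/60 = 0.050000.
Likelihood ratio for E1 = 0.55/0.34 = 1.6176.
Likelihood ratio for E2 = 0.89/0.17 = 5.2353.
Posterior odds = prior odds × LR₁ × LR₂ = 0.42344.
Posterior probability = odds/(1+odds) = 0.42344/1.4234 = 0.2975.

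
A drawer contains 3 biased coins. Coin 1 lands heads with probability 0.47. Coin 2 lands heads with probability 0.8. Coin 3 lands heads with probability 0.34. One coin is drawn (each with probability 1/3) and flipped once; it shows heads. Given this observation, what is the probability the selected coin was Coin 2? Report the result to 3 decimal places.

Tabulate prior·likelihood by source: [1] prior 0.333333, lik 0.47, product 0.1567; [2] prior 0.333333, lik 0.8, product 0.2667; [3] prior 0.333333, lik 0.34, product 0.1133.
Normalizing constant = 0.53667; the posterior for Coin 2 is its product over the sum, 0.2667/0.53667 = 0.497.

Posterior probability ≈ 0.497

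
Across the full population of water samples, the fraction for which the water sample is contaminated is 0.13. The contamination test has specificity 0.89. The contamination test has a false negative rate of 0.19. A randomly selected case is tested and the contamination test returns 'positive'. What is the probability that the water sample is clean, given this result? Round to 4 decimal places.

Write H for 'the water sample is contaminated'. Prior odds H:¬H = 0.13/0.87 = 0.14943. For the 'positive' outcome, the likelihood ratio is 0.81/0.11 = 7.3636.
Posterior odds = 0.14943 × 7.3636 = 1.1003, so P(H|E) = 1.1003/(1+1.1003) = 0.5239. Then P(¬H|E) = 1 − 0.5239 = 0.4761.

P(¬H | E) ≈ 0.4761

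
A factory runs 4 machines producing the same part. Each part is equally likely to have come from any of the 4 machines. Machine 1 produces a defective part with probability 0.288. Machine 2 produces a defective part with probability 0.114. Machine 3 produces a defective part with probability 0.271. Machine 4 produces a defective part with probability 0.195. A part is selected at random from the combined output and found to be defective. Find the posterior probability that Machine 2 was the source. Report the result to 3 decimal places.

Posterior probability ≈ 0.131

P(defective|M1) = 0.288; P(defective|M2) = 0.114; P(defective|M3) = 0.271; P(defective|M4) = 0.195.
Prior × likelihood for each source: 0.25·0.288=0.07200, 0.25·0.114=0.02850, 0.25·0.271=0.06775, 0.25·0.195=0.04875. Summing gives P(defective) = 0.21700.
P(Machine 2 | defective) = 0.02850 / 0.21700 = 0.131.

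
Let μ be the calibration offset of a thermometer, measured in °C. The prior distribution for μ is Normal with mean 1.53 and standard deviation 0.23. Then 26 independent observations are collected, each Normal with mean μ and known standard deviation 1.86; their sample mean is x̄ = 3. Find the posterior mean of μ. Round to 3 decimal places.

Prior precision 1/τ₀² = 1/0.23² = 18.9036; data precision n/σ² = 26/1.86² = 7.51532.
Posterior precision = 18.9036 + 7.51532 = 26.4189.
Posterior mean = (18.9036·1.53 + 7.51532·3) / 26.4189 = 1.948.

Posterior mean ≈ 1.948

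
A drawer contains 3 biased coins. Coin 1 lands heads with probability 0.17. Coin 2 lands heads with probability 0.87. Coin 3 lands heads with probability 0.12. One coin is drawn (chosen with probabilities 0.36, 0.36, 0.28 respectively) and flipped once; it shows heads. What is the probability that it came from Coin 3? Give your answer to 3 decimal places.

Posterior probability ≈ 0.082

Tabulate prior·likelihood by source: [1] prior 0.36, lik 0.17, product 0.06120; [2] prior 0.36, lik 0.87, product 0.3132; [3] prior 0.28, lik 0.12, product 0.03360.
Normalizing constant = 0.40800; the posterior for Coin 3 is its product over the sum, 0.03360/0.40800 = 0.082.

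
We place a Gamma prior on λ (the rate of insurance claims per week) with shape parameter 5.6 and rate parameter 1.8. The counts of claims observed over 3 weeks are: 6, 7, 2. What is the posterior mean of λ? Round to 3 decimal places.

The Poisson likelihood adds the total count to the shape and the number of exposure periods to the rate. Here ∑xᵢ = 15 and n = 3, so shape 5.6→20.6 and rate 1.8→4.8.
E[λ | data] = 20.6/4.8 = 4.292.

Posterior mean ≈ 4.292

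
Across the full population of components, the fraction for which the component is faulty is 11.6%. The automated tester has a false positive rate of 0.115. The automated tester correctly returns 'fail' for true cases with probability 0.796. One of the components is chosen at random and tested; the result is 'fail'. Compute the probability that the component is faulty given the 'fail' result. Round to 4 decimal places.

Let H be the event that the component is faulty. P(H) = 0.116, so P(¬H) = 0.884. With E the 'fail' result, P(E|H) = 0.796 and P(E|¬H) = 0.115.
P(E) = 0.796·0.116 + 0.115·0.884 = 0.092336 + 0.10166 = 0.19400.
By Bayes' theorem, P(H|E) = 0.092336 / 0.19400 = 0.4760.

P(H | E) ≈ 0.4760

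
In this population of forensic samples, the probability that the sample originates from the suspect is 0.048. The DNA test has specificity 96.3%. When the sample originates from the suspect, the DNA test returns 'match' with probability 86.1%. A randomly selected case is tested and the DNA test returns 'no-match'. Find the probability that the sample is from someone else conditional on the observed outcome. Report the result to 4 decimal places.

P(¬H | E) ≈ 0.9928

Write H for 'the sample originates from the suspect'. Prior odds H:¬H = 0.048/0.952 = 0.050420. For the 'no-match' outcome, the likelihood ratio is 0.139/0.963 = 0.14434.
Posterior odds = 0.050420 × 0.14434 = 0.0072777, so P(H|E) = 0.0072777/(1+0.0072777) = 0.0072. Then P(¬H|E) = 1 − 0.0072 = 0.9928.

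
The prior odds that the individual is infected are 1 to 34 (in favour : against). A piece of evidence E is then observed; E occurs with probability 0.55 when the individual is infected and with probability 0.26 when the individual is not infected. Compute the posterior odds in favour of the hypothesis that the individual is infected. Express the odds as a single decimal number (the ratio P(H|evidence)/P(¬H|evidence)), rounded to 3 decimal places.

Prior odds = 1/34 = 0.029412.
Likelihood ratio for E = 0.55/0.26 = 2.1154.
Posterior odds = prior odds × LR = 0.062217.

Posterior odds ≈ 0.062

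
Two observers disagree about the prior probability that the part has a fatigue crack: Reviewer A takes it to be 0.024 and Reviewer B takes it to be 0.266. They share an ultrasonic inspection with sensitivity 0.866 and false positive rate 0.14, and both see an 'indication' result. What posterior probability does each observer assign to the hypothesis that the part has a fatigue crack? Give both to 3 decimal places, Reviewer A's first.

The likelihood ratio for an 'indication' result is 0.866/0.14 = 6.1857.
Reviewer A: prior odds 0.024/0.976 = 0.024590; posterior odds 0.15211; posterior probability 0.132.
Reviewer B: prior odds 0.266/0.734 = 0.36240; posterior odds 2.2417; posterior probability 0.692.

Reviewer A: 0.132; Reviewer B: 0.692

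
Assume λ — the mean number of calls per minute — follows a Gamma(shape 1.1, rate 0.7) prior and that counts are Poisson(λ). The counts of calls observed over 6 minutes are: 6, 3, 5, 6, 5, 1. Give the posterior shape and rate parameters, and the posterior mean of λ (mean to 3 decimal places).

Total count ∑xᵢ = 26 over n = 6 minutes.
Gamma is conjugate to the Poisson likelihood: posterior is Gamma(shape = 1.1+26 = 27.1, rate = 0.7+6 = 6.7).
Posterior mean = shape/rate = 27.1/6.7 = 4.045.

Posterior: Gamma(shape=27.1, rate=6.7); mean ≈ 4.045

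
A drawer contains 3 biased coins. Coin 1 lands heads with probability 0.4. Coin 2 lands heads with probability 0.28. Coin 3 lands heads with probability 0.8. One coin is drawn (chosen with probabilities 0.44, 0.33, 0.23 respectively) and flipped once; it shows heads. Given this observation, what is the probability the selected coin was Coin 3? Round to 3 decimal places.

Posterior probability ≈ 0.407

Tabulate prior·likelihood by source: [1] prior 0.44, lik 0.4, product 0.1760; [2] prior 0.33, lik 0.28, product 0.09240; [3] prior 0.23, lik 0.8, product 0.1840.
Normalizing constant = 0.45240; the posterior for Coin 3 is its product over the sum, 0.1840/0.45240 = 0.407.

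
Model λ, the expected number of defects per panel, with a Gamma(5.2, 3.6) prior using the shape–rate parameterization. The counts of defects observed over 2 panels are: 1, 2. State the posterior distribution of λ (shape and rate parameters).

Posterior: Gamma(shape=8.2, rate=5.6)

The Poisson likelihood adds the total count to the shape and the number of exposure periods to the rate. Here ∑xᵢ = 3 and n = 2, so shape 5.2→8.2 and rate 3.6→5.6.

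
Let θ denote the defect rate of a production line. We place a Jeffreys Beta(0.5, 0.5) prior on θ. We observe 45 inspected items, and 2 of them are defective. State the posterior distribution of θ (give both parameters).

The binomial likelihood is conjugate to the Beta prior: with 2 successes and 43 failures, the posterior is Beta(0.5+2, 0.5+43) = Beta(2.5, 43.5).

Posterior: Beta(2.5, 43.5)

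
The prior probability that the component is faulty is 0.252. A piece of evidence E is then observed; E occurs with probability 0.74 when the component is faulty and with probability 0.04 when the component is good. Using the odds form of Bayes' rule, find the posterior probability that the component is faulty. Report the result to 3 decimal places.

Posterior probability ≈ 0.862

Prior odds = 0.252/(1−0.252) = 0.33690.
Likelihood ratio for E = 0.74/0.04 = 18.500.
Posterior odds = prior odds × LR = 6.2326.
Posterior probability = odds/(1+odds) = 6.2326/7.2326 = 0.862.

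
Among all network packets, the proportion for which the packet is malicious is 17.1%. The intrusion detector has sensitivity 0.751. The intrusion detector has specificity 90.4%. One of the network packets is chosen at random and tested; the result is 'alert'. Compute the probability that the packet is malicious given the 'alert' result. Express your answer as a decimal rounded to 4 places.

P(H | E) ≈ 0.6174

Let H be the event that the packet is malicious. P(H) = 0.171, so P(¬H) = 0.829. With E the 'alert' result, P(E|H) = 0.751 and P(E|¬H) = 0.096.
P(E) = 0.751·0.171 + 0.096·0.829 = 0.12842 + 0.079584 = 0.20800.
By Bayes' theorem, P(H|E) = 0.12842 / 0.20800 = 0.6174.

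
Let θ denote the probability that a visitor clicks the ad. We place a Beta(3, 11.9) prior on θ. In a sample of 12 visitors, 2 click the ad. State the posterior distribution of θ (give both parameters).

Posterior: Beta(5, 21.9)

The binomial likelihood is conjugate to the Beta prior: with 2 successes and 10 failures, the posterior is Beta(3+2, 11.9+10) = Beta(5, 21.9).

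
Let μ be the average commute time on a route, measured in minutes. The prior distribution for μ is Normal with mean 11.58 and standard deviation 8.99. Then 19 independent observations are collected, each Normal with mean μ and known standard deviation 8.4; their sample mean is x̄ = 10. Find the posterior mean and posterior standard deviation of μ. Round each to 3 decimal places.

Posterior mean ≈ 10.069; posterior SD ≈ 1.884

With known σ, the Normal prior is conjugate. Weight on the data is w = (n/σ²)/(n/σ² + 1/τ₀²) = 0.269274/(0.269274+0.0123732) = 0.95607.
Posterior mean = w·x̄ + (1−w)·μ₀ = 0.95607·10 + 0.043931·11.58 = 10.069. Posterior variance = 1/(0.269274+0.0123732) = 3.55054, so SD = 1.884.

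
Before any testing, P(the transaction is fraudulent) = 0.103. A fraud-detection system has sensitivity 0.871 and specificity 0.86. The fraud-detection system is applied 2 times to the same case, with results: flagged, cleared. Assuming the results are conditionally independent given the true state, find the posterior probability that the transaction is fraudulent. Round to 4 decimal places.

Posterior P(H) ≈ 0.0968

With H the event that the transaction is fraudulent, the joint likelihood of the observed sequence is P(data|H) = 0.871·0.129 = 0.11236 and P(data|¬H) = 0.14·0.86 = 0.12040.
Bayes: P(H|data) = 0.103·0.11236 / (0.103·0.11236 + 0.897·0.12040) = 0.011573/0.11957 = 0.0968.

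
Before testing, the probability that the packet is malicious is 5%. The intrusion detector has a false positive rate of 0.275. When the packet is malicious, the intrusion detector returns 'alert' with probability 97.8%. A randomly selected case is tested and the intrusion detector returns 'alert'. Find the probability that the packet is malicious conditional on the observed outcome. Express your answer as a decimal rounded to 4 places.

Let H be the event that the packet is malicious. P(H) = 0.05, so P(¬H) = 0.95. With E the 'alert' result, P(E|H) = 0.978 and P(E|¬H) = 0.275.
P(E) = 0.978·0.05 + 0.275·0.95 = 0.048900 + 0.26125 = 0.31015.
By Bayes' theorem, P(H|E) = 0.048900 / 0.31015 = 0.1577.

P(H | E) ≈ 0.1577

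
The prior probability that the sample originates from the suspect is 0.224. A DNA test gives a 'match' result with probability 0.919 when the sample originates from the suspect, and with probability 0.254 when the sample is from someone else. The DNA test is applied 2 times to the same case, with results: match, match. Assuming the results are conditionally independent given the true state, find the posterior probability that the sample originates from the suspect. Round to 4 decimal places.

Let H be the event that the sample originates from the suspect; start with P(H) = 0.224. P('match'|H) = 0.919, P('match'|¬H) = 0.254.
Update on result 1 ('match'): P(H) ← 0.919·0.2240 / (0.919·0.2240 + 0.254·0.7760) = 0.20586/0.40296 = 0.5109.
Update on result 2 ('match'): P(H) ← 0.919·0.5109 / (0.919·0.5109 + 0.254·0.4891) = 0.46948/0.59372 = 0.7907.

Posterior P(H) ≈ 0.7907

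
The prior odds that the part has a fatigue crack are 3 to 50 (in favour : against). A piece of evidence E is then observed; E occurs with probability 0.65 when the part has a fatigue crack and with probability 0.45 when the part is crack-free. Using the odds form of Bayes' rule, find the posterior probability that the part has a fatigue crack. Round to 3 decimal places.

Posterior probability ≈ 0.080

Prior odds = 3/50 = 0.060000.
Likelihood ratio for E = 0.65/0.45 = 1.4444.
Posterior odds = prior odds × LR = 0.086667.
Posterior probability = odds/(1+odds) = 0.086667/1.0867 = 0.080.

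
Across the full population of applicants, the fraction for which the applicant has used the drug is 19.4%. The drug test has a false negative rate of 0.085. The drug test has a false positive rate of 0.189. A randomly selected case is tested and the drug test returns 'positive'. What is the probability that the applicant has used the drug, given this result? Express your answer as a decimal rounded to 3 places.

P(H | E) ≈ 0.538

Let H be the event that the applicant has used the drug. P(H) = 0.194, so P(¬H) = 0.806. With E the 'positive' result, P(E|H) = 0.915 and P(E|¬H) = 0.189.
P(E) = 0.915·0.194 + 0.189·0.806 = 0.17751 + 0.15233 = 0.32984.
By Bayes' theorem, P(H|E) = 0.17751 / 0.32984 = 0.538.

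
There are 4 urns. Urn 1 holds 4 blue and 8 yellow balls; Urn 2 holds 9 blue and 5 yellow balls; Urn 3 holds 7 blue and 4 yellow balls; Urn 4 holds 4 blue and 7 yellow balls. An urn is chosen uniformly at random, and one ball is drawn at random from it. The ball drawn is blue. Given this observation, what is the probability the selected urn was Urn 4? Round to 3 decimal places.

Posterior probability ≈ 0.184

P(blue|Urn 1) = 0.3333; P(blue|Urn 2) = 0.6429; P(blue|Urn 3) = 0.6364; P(blue|Urn 4) = 0.3636.
Prior × likelihood for each source: 0.25·0.3333=0.08333, 0.25·0.6429=0.1607, 0.25·0.6364=0.1591, 0.25·0.3636=0.09091. Summing gives P(blue) = 0.49405.
P(Urn 4 | blue) = 0.09091 / 0.49405 = 0.184.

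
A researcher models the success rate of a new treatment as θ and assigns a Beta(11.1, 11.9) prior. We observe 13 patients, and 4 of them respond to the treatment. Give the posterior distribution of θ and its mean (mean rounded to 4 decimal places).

Posterior: Beta(15.1, 20.9); mean ≈ 0.4194

The binomial likelihood is conjugate to the Beta prior: with 4 successes and 9 failures, the posterior is Beta(11.1+4, 11.9+9) = Beta(15.1, 20.9).
E[θ | data] = 15.1/(15.1+20.9) = 0.4194.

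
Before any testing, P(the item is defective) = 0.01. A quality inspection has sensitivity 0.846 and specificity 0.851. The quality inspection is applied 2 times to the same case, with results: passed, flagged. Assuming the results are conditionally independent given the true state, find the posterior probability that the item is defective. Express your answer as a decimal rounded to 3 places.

Posterior P(H) ≈ 0.010

Let H be the event that the item is defective; start with P(H) = 0.01. P('flagged'|H) = 0.846, P('flagged'|¬H) = 0.149.
Update on result 1 ('passed'): P(H) ← 0.154·0.0100 / (0.154·0.0100 + 0.851·0.9900) = 0.0015400/0.84403 = 0.0018.
Update on result 2 ('flagged'): P(H) ← 0.846·0.0018 / (0.846·0.0018 + 0.149·0.9982) = 0.0015436/0.15027 = 0.0103.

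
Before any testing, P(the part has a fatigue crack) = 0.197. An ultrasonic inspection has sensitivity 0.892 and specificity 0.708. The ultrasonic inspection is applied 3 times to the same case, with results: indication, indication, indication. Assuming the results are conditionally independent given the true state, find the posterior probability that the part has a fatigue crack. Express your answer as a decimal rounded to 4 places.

Let H be the event that the part has a fatigue crack; start with P(H) = 0.197. P('indication'|H) = 0.892, P('indication'|¬H) = 0.292.
Update on result 1 ('indication'): P(H) ← 0.892·0.1970 / (0.892·0.1970 + 0.292·0.8030) = 0.17572/0.41020 = 0.4284.
Update on result 2 ('indication'): P(H) ← 0.892·0.4284 / (0.892·0.4284 + 0.292·0.5716) = 0.38212/0.54903 = 0.6960.
Update on result 3 ('indication'): P(H) ← 0.892·0.6960 / (0.892·0.6960 + 0.292·0.3040) = 0.62082/0.70959 = 0.8749.

Posterior P(H) ≈ 0.8749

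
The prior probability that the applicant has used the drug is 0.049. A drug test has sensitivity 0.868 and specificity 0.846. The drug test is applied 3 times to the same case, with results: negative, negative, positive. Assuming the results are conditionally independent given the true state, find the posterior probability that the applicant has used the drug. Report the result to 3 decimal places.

Let H be the event that the applicant has used the drug; start with P(H) = 0.049. P('positive'|H) = 0.868, P('positive'|¬H) = 0.154.
Update on result 1 ('negative'): P(H) ← 0.132·0.0490 / (0.132·0.0490 + 0.846·0.9510) = 0.0064680/0.81101 = 0.0080.
Update on result 2 ('negative'): P(H) ← 0.132·0.0080 / (0.132·0.0080 + 0.846·0.9920) = 0.0010527/0.84031 = 0.0013.
Update on result 3 ('positive'): P(H) ← 0.868·0.0013 / (0.868·0.0013 + 0.154·0.9987) = 0.0010874/0.15489 = 0.0070.

Posterior P(H) ≈ 0.007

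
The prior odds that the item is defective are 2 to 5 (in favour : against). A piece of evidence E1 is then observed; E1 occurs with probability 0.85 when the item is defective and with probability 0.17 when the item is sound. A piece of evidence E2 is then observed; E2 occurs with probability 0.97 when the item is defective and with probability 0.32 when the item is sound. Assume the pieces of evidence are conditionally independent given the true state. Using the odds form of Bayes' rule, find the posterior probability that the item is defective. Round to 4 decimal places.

Prior odds = 2/5 = 0.40000.
Likelihood ratio for E1 = 0.85/0.17 = 5.0000.
Likelihood ratio for E2 = 0.97/0.32 = 3.0312.
Posterior odds = prior odds × LR₁ × LR₂ = 6.0625.
Posterior probability = odds/(1+odds) = 6.0625/7.0625 = 0.8584.

Posterior probability ≈ 0.8584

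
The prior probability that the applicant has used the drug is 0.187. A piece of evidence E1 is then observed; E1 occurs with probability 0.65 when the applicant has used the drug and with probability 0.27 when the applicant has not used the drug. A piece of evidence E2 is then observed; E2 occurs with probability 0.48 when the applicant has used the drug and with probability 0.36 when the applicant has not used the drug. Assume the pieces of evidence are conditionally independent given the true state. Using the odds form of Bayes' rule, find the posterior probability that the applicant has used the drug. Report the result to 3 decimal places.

Prior odds = 0.187/(1−0.187) = 0.23001.
Likelihood ratio for E1 = 0.65/0.27 = 2.4074.
Likelihood ratio for E2 = 0.48/0.36 = 1.3333.
Posterior odds = prior odds × LR₁ × LR₂ = 0.73831.
Posterior probability = odds/(1+odds) = 0.73831/1.7383 = 0.425.

Posterior probability ≈ 0.425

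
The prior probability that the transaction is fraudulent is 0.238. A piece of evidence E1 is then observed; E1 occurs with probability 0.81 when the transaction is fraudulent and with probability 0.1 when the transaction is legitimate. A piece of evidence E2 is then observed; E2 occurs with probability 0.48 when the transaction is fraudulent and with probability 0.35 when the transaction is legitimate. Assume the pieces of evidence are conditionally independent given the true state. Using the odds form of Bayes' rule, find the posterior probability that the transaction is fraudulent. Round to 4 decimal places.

Prior odds = 0.238/(1−0.238) = 0.31234.
Likelihood ratio for E1 = 0.81/0.1 = 8.1000.
Likelihood ratio for E2 = 0.48/0.35 = 1.3714.
Posterior odds = prior odds × LR₁ × LR₂ = 3.4696.
Posterior probability = odds/(1+odds) = 3.4696/4.4696 = 0.7763.

Posterior probability ≈ 0.7763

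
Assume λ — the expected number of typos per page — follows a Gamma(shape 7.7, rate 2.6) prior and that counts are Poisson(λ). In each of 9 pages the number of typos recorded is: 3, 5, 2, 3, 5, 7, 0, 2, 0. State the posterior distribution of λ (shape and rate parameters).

Total count ∑xᵢ = 27 over n = 9 pages.
Gamma is conjugate to the Poisson likelihood: posterior is Gamma(shape = 7.7+27 = 34.7, rate = 2.6+9 = 11.6).

Posterior: Gamma(shape=34.7, rate=11.6)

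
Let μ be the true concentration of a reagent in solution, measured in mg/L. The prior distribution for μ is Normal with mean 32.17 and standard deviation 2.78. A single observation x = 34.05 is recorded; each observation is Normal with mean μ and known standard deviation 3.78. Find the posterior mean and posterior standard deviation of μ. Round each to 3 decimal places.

Posterior mean ≈ 32.830; posterior SD ≈ 2.240

Prior precision 1/τ₀² = 1/2.78² = 0.129393; data precision n/σ² = 1/3.78² = 0.0699868.
Posterior precision = 0.129393 + 0.0699868 = 0.199380, giving posterior SD = 1/√0.199380 = 2.240.
Posterior mean = (0.129393·32.17 + 0.0699868·34.05) / 0.199380 = 32.830.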